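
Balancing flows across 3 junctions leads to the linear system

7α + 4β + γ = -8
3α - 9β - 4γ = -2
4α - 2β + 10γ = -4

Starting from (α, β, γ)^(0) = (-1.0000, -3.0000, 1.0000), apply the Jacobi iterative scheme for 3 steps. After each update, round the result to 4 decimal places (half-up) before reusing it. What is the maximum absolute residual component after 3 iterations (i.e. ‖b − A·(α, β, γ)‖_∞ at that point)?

Iteration 1:
  α = (-8 - (4)·-3.0000 - (1)·1.0000) / (7) = 0.4286
  β = (-2 - (3)·-1.0000 - (-4)·1.0000) / (-9) = -0.5556
  γ = (-4 - (4)·-1.0000 - (-2)·-3.0000) / (10) = -0.6000
Iteration 2:
  α = (-8 - (4)·-0.5556 - (1)·-0.6000) / (7) = -0.7397
  β = (-2 - (3)·0.4286 - (-4)·-0.6000) / (-9) = 0.6318
  γ = (-4 - (4)·0.4286 - (-2)·-0.5556) / (10) = -0.6826
Iteration 3:
  α = (-8 - (4)·0.6318 - (1)·-0.6826) / (7) = -1.4064
  β = (-2 - (3)·-0.7397 - (-4)·-0.6826) / (-9) = 0.2790
  γ = (-4 - (4)·-0.7397 - (-2)·0.6318) / (10) = 0.0222
Residual b − A·x = (0.7066, 4.8190, 1.9616); ∞-norm = 4.8190

4.8190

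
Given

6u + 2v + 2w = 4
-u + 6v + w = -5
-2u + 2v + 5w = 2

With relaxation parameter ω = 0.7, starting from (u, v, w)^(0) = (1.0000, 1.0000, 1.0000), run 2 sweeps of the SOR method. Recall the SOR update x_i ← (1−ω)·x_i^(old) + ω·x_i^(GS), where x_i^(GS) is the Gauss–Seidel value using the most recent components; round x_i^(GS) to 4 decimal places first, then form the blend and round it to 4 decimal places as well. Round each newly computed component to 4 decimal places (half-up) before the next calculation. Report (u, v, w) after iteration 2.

Iteration 1:
  u: GS value = (4 - (2)·1.0000 - (2)·1.0000) / (6) = 0.0000;  u ← (1−ω)·1.0000 + ω·0.0000 = 0.3000
  v: GS value = (-5 - (-1)·0.3000 - (1)·1.0000) / (6) = -0.9500;  v ← (1−ω)·1.0000 + ω·-0.9500 = -0.3650
  w: GS value = (2 - (-2)·0.3000 - (2)·-0.3650) / (5) = 0.6660;  w ← (1−ω)·1.0000 + ω·0.6660 = 0.7662
Iteration 2:
  u: GS value = (4 - (2)·-0.3650 - (2)·0.7662) / (6) = 0.5329;  u ← (1−ω)·0.3000 + ω·0.5329 = 0.4630
  v: GS value = (-5 - (-1)·0.4630 - (1)·0.7662) / (6) = -0.8839;  v ← (1−ω)·-0.3650 + ω·-0.8839 = -0.7282
  w: GS value = (2 - (-2)·0.4630 - (2)·-0.7282) / (5) = 0.8765;  w ← (1−ω)·0.7662 + ω·0.8765 = 0.8434

(0.4630, -0.7282, 0.8434)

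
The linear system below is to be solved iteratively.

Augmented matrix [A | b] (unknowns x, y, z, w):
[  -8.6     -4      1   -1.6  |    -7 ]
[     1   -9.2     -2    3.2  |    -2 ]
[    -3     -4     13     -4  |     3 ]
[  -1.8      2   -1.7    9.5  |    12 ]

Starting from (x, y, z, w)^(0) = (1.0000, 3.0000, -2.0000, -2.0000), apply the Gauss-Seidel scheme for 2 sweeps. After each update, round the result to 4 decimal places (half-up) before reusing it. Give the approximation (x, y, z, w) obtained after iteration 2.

(0.5908, 0.7784, 0.9471, 1.3807)

Iteration 1:
  x = (-7 - (-4)·3.0000 - (1)·-2.0000 - (-1.6)·-2.0000) / (-8.6) = -0.4419
  y = (-2 - (1)·-0.4419 - (-2)·-2.0000 - (3.2)·-2.0000) / (-9.2) = -0.0915
  z = (3 - (-3)·-0.4419 - (-4)·-0.0915 - (-4)·-2.0000) / (13) = -0.5147
  w = (12 - (-1.8)·-0.4419 - (2)·-0.0915 - (-1.7)·-0.5147) / (9.5) = 1.1066
Iteration 2:
  x = (-7 - (-4)·-0.0915 - (1)·-0.5147 - (-1.6)·1.1066) / (-8.6) = 0.5908
  y = (-2 - (1)·0.5908 - (-2)·-0.5147 - (3.2)·1.1066) / (-9.2) = 0.7784
  z = (3 - (-3)·0.5908 - (-4)·0.7784 - (-4)·1.1066) / (13) = 0.9471
  w = (12 - (-1.8)·0.5908 - (2)·0.7784 - (-1.7)·0.9471) / (9.5) = 1.3807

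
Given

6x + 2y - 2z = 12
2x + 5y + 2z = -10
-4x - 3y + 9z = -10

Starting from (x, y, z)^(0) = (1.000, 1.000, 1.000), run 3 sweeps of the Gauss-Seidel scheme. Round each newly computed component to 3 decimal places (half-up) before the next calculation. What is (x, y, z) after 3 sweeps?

(2.585, -2.720, -0.869)

Iteration 1:
  x = (12 - (2)·1.000 - (-2)·1.000) / (6) = 2.000
  y = (-10 - (2)·2.000 - (2)·1.000) / (5) = -3.200
  z = (-10 - (-4)·2.000 - (-3)·-3.200) / (9) = -1.289
Iteration 2:
  x = (12 - (2)·-3.200 - (-2)·-1.289) / (6) = 2.637
  y = (-10 - (2)·2.637 - (2)·-1.289) / (5) = -2.539
  z = (-10 - (-4)·2.637 - (-3)·-2.539) / (9) = -0.785
Iteration 3:
  x = (12 - (2)·-2.539 - (-2)·-0.785) / (6) = 2.585
  y = (-10 - (2)·2.585 - (2)·-0.785) / (5) = -2.720
  z = (-10 - (-4)·2.585 - (-3)·-2.720) / (9) = -0.869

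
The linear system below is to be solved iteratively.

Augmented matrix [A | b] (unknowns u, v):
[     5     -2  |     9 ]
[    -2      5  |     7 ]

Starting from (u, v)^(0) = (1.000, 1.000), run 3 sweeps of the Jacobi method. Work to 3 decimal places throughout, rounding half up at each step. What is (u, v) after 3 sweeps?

Iteration 1:
  u = (9 - (-2)·1.000) / (5) = 2.200
  v = (7 - (-2)·1.000) / (5) = 1.800
Iteration 2:
  u = (9 - (-2)·1.800) / (5) = 2.520
  v = (7 - (-2)·2.200) / (5) = 2.280
Iteration 3:
  u = (9 - (-2)·2.280) / (5) = 2.712
  v = (7 - (-2)·2.520) / (5) = 2.408

(2.712, 2.408)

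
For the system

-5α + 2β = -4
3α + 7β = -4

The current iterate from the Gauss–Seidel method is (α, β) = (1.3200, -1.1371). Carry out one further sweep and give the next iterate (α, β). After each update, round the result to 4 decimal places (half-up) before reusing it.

One sweep:
  α = (-4 - (2)·-1.1371) / (-5) = 0.3452
  β = (-4 - (3)·0.3452) / (7) = -0.7194

(0.3452, -0.7194)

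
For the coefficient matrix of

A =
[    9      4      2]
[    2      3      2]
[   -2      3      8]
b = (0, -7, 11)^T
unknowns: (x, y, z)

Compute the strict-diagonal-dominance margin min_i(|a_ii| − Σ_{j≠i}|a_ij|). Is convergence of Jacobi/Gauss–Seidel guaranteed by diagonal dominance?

-1

row 1: |9| − (4+2) = 3
row 2: |3| − (2+2) = -1
row 3: |8| − (2+3) = 3
minimum over rows = -1 → not strictly diagonally dominant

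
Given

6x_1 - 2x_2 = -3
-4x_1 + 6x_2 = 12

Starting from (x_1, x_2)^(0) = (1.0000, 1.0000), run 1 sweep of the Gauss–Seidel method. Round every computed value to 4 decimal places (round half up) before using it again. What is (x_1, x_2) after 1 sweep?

Iteration 1:
  x_1 = (-3 - (-2)·1.0000) / (6) = -0.1667
  x_2 = (12 - (-4)·-0.1667) / (6) = 1.8889

(-0.1667, 1.8889)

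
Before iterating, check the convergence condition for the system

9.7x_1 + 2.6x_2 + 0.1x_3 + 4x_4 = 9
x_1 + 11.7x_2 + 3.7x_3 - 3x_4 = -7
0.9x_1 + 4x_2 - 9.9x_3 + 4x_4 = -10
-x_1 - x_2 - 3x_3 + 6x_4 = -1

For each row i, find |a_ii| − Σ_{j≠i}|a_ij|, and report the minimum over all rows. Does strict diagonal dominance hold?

1

row 1: |9.7| − (2.6+0.1+4) = 3
row 2: |11.7| − (1+3.7+3) = 4
row 3: |-9.9| − (0.9+4+4) = 1
row 4: |6| − (1+1+3) = 1
minimum over rows = 1 → strictly diagonally dominant (convergence guaranteed)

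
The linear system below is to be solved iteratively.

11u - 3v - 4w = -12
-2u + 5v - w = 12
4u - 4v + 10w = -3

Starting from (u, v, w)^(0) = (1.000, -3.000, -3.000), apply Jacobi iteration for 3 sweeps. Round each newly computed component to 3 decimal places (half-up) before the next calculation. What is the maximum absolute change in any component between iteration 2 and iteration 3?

Iteration 1:
  u = (-12 - (-3)·-3.000 - (-4)·-3.000) / (11) = -3.000
  v = (12 - (-2)·1.000 - (-1)·-3.000) / (5) = 2.200
  w = (-3 - (4)·1.000 - (-4)·-3.000) / (10) = -1.900
Iteration 2:
  u = (-12 - (-3)·2.200 - (-4)·-1.900) / (11) = -1.182
  v = (12 - (-2)·-3.000 - (-1)·-1.900) / (5) = 0.820
  w = (-3 - (4)·-3.000 - (-4)·2.200) / (10) = 1.780
Iteration 3:
  u = (-12 - (-3)·0.820 - (-4)·1.780) / (11) = -0.220
  v = (12 - (-2)·-1.182 - (-1)·1.780) / (5) = 2.283
  w = (-3 - (4)·-1.182 - (-4)·0.820) / (10) = 0.501
Change: (0.962, 1.463, -1.279) → max |·| = 1.463

1.463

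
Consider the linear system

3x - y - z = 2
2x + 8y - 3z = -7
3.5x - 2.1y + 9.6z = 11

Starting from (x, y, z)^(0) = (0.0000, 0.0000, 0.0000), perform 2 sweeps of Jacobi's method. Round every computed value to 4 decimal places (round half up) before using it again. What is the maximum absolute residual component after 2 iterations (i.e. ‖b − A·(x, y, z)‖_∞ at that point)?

Iteration 1:
  x = (2 - (-1)·0.0000 - (-1)·0.0000) / (3) = 0.6667
  y = (-7 - (2)·0.0000 - (-3)·0.0000) / (8) = -0.8750
  z = (11 - (3.5)·0.0000 - (-2.1)·0.0000) / (9.6) = 1.1458
Iteration 2:
  x = (2 - (-1)·-0.8750 - (-1)·1.1458) / (3) = 0.7569
  y = (-7 - (2)·0.6667 - (-3)·1.1458) / (8) = -0.6120
  z = (11 - (3.5)·0.6667 - (-2.1)·-0.8750) / (9.6) = 0.7114
Residual b − A·x = (-0.1713, -1.4836, 0.2362); ∞-norm = 1.4836

1.4836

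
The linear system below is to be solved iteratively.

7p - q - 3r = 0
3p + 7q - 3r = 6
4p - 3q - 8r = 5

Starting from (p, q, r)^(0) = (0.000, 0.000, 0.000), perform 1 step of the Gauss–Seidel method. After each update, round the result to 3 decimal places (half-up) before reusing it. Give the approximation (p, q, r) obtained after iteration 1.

Iteration 1:
  p = (0 - (-1)·0.000 - (-3)·0.000) / (7) = 0.000
  q = (6 - (3)·0.000 - (-3)·0.000) / (7) = 0.857
  r = (5 - (4)·0.000 - (-3)·0.857) / (-8) = -0.946

(0.000, 0.857, -0.946)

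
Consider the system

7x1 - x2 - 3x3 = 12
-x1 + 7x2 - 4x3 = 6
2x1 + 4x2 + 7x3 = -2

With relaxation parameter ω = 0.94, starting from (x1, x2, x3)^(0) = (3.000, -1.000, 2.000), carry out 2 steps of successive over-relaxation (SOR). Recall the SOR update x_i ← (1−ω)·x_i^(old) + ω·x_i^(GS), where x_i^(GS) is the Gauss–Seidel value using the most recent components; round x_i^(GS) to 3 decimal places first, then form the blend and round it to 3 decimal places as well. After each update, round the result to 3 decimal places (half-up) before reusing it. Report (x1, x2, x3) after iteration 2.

Iteration 1:
  x1: GS value = (12 - (-1)·-1.000 - (-3)·2.000) / (7) = 2.429;  x1 ← (1−ω)·3.000 + ω·2.429 = 2.463
  x2: GS value = (6 - (-1)·2.463 - (-4)·2.000) / (7) = 2.352;  x2 ← (1−ω)·-1.000 + ω·2.352 = 2.151
  x3: GS value = (-2 - (2)·2.463 - (4)·2.151) / (7) = -2.219;  x3 ← (1−ω)·2.000 + ω·-2.219 = -1.966
Iteration 2:
  x1: GS value = (12 - (-1)·2.151 - (-3)·-1.966) / (7) = 1.179;  x1 ← (1−ω)·2.463 + ω·1.179 = 1.256
  x2: GS value = (6 - (-1)·1.256 - (-4)·-1.966) / (7) = -0.087;  x2 ← (1−ω)·2.151 + ω·-0.087 = 0.047
  x3: GS value = (-2 - (2)·1.256 - (4)·0.047) / (7) = -0.671;  x3 ← (1−ω)·-1.966 + ω·-0.671 = -0.749

(1.256, 0.047, -0.749)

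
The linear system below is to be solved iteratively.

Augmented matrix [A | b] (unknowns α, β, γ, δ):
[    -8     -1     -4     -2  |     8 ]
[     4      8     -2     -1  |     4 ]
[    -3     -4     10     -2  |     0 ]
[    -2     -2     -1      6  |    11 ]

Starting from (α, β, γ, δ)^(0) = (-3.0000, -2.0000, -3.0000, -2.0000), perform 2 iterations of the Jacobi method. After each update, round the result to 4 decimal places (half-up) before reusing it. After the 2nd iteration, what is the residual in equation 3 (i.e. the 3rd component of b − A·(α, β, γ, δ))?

-5.3583

Iteration 1:
  α = (8 - (-1)·-2.0000 - (-4)·-3.0000 - (-2)·-2.0000) / (-8) = 1.2500
  β = (4 - (4)·-3.0000 - (-2)·-3.0000 - (-1)·-2.0000) / (8) = 1.0000
  γ = (0 - (-3)·-3.0000 - (-4)·-2.0000 - (-2)·-2.0000) / (10) = -2.1000
  δ = (11 - (-2)·-3.0000 - (-2)·-2.0000 - (-1)·-3.0000) / (6) = -0.3333
Iteration 2:
  α = (8 - (-1)·1.0000 - (-4)·-2.1000 - (-2)·-0.3333) / (-8) = 0.0083
  β = (4 - (4)·1.2500 - (-2)·-2.1000 - (-1)·-0.3333) / (8) = -0.6917
  γ = (0 - (-3)·1.2500 - (-4)·1.0000 - (-2)·-0.3333) / (10) = 0.7083
  δ = (11 - (-2)·1.2500 - (-2)·1.0000 - (-1)·-2.1000) / (6) = 2.2333
Residual b − A·x = (14.6745, 13.1503, -5.3583, -3.0583)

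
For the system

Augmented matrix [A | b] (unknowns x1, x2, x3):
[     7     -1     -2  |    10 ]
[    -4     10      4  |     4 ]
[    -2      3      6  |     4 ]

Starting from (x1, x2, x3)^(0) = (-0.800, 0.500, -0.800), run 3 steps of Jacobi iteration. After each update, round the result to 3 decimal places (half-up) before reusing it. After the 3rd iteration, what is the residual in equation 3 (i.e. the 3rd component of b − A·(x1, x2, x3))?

1.128

Iteration 1:
  x1 = (10 - (-1)·0.500 - (-2)·-0.800) / (7) = 1.271
  x2 = (4 - (-4)·-0.800 - (4)·-0.800) / (10) = 0.400
  x3 = (4 - (-2)·-0.800 - (3)·0.500) / (6) = 0.150
Iteration 2:
  x1 = (10 - (-1)·0.400 - (-2)·0.150) / (7) = 1.529
  x2 = (4 - (-4)·1.271 - (4)·0.150) / (10) = 0.848
  x3 = (4 - (-2)·1.271 - (3)·0.400) / (6) = 0.890
Iteration 3:
  x1 = (10 - (-1)·0.848 - (-2)·0.890) / (7) = 1.804
  x2 = (4 - (-4)·1.529 - (4)·0.890) / (10) = 0.656
  x3 = (4 - (-2)·1.529 - (3)·0.848) / (6) = 0.752
Residual b − A·x = (-0.468, 1.648, 1.128)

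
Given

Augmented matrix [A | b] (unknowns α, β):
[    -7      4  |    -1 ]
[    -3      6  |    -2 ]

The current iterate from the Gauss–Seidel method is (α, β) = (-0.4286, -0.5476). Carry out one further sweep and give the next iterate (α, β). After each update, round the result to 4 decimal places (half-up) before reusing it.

One sweep:
  α = (-1 - (4)·-0.5476) / (-7) = -0.1701
  β = (-2 - (-3)·-0.1701) / (6) = -0.4184

(-0.1701, -0.4184)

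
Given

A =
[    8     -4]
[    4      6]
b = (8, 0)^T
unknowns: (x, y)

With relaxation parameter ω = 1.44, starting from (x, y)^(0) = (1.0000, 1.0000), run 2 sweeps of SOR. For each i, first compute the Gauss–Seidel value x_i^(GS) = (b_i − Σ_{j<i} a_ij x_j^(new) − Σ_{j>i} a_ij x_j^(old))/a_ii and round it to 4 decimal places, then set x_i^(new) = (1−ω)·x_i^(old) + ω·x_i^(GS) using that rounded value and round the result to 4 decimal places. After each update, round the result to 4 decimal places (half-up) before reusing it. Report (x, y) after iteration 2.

(-0.8225, 1.7097)

Iteration 1:
  x: GS value = (8 - (-4)·1.0000) / (8) = 1.5000;  x ← (1−ω)·1.0000 + ω·1.5000 = 1.7200
  y: GS value = (0 - (4)·1.7200) / (6) = -1.1467;  y ← (1−ω)·1.0000 + ω·-1.1467 = -2.0912
Iteration 2:
  x: GS value = (8 - (-4)·-2.0912) / (8) = -0.0456;  x ← (1−ω)·1.7200 + ω·-0.0456 = -0.8225
  y: GS value = (0 - (4)·-0.8225) / (6) = 0.5483;  y ← (1−ω)·-2.0912 + ω·0.5483 = 1.7097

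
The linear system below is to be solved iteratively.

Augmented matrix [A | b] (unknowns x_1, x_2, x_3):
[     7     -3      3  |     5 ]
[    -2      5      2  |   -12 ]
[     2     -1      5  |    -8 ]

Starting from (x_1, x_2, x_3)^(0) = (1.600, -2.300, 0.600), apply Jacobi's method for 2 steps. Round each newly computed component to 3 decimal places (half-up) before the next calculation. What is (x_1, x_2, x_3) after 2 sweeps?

Iteration 1:
  x_1 = (5 - (-3)·-2.300 - (3)·0.600) / (7) = -0.529
  x_2 = (-12 - (-2)·1.600 - (2)·0.600) / (5) = -2.000
  x_3 = (-8 - (2)·1.600 - (-1)·-2.300) / (5) = -2.700
Iteration 2:
  x_1 = (5 - (-3)·-2.000 - (3)·-2.700) / (7) = 1.014
  x_2 = (-12 - (-2)·-0.529 - (2)·-2.700) / (5) = -1.532
  x_3 = (-8 - (2)·-0.529 - (-1)·-2.000) / (5) = -1.788

(1.014, -1.532, -1.788)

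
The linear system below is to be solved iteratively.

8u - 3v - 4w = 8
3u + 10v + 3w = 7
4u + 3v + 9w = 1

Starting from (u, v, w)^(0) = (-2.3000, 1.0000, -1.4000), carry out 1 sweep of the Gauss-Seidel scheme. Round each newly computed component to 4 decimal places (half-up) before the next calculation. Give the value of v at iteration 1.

0.9175

Iteration 1:
  u = (8 - (-3)·1.0000 - (-4)·-1.4000) / (8) = 0.6750
  v = (7 - (3)·0.6750 - (3)·-1.4000) / (10) = 0.9175
  w = (1 - (4)·0.6750 - (3)·0.9175) / (9) = -0.4947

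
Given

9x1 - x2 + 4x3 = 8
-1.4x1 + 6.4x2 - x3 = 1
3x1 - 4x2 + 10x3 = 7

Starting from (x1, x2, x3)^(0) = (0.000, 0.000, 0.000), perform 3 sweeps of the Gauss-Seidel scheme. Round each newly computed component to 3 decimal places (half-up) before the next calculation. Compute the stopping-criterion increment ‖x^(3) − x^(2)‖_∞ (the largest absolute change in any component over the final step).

Iteration 1:
  x1 = (8 - (-1)·0.000 - (4)·0.000) / (9) = 0.889
  x2 = (1 - (-1.4)·0.889 - (-1)·0.000) / (6.4) = 0.351
  x3 = (7 - (3)·0.889 - (-4)·0.351) / (10) = 0.574
Iteration 2:
  x1 = (8 - (-1)·0.351 - (4)·0.574) / (9) = 0.673
  x2 = (1 - (-1.4)·0.673 - (-1)·0.574) / (6.4) = 0.393
  x3 = (7 - (3)·0.673 - (-4)·0.393) / (10) = 0.655
Iteration 3:
  x1 = (8 - (-1)·0.393 - (4)·0.655) / (9) = 0.641
  x2 = (1 - (-1.4)·0.641 - (-1)·0.655) / (6.4) = 0.399
  x3 = (7 - (3)·0.641 - (-4)·0.399) / (10) = 0.667
Change: (-0.032, 0.006, 0.012) → max |·| = 0.032

0.032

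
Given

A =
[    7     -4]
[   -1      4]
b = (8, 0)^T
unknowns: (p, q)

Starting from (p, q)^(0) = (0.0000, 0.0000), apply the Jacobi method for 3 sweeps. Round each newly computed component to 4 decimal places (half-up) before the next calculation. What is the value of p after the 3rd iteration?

1.3061

Iteration 1:
  p = (8 - (-4)·0.0000) / (7) = 1.1429
  q = (0 - (-1)·0.0000) / (4) = 0.0000
Iteration 2:
  p = (8 - (-4)·0.0000) / (7) = 1.1429
  q = (0 - (-1)·1.1429) / (4) = 0.2857
Iteration 3:
  p = (8 - (-4)·0.2857) / (7) = 1.3061
  q = (0 - (-1)·1.1429) / (4) = 0.2857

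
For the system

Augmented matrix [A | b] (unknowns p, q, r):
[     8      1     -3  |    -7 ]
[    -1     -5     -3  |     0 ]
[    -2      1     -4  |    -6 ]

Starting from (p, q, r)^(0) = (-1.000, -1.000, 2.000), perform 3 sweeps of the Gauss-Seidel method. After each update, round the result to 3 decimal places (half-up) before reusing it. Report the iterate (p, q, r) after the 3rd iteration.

Iteration 1:
  p = (-7 - (1)·-1.000 - (-3)·2.000) / (8) = 0.000
  q = (0 - (-1)·0.000 - (-3)·2.000) / (-5) = -1.200
  r = (-6 - (-2)·0.000 - (1)·-1.200) / (-4) = 1.200
Iteration 2:
  p = (-7 - (1)·-1.200 - (-3)·1.200) / (8) = -0.275
  q = (0 - (-1)·-0.275 - (-3)·1.200) / (-5) = -0.665
  r = (-6 - (-2)·-0.275 - (1)·-0.665) / (-4) = 1.471
Iteration 3:
  p = (-7 - (1)·-0.665 - (-3)·1.471) / (8) = -0.240
  q = (0 - (-1)·-0.240 - (-3)·1.471) / (-5) = -0.835
  r = (-6 - (-2)·-0.240 - (1)·-0.835) / (-4) = 1.411

(-0.240, -0.835, 1.411)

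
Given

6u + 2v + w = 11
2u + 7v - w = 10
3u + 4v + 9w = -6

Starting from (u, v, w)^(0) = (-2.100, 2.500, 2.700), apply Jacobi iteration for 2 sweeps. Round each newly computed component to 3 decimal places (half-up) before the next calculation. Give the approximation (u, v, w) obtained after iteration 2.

(1.208, 1.117, -1.923)

Iteration 1:
  u = (11 - (2)·2.500 - (1)·2.700) / (6) = 0.550
  v = (10 - (2)·-2.100 - (-1)·2.700) / (7) = 2.414
  w = (-6 - (3)·-2.100 - (4)·2.500) / (9) = -1.078
Iteration 2:
  u = (11 - (2)·2.414 - (1)·-1.078) / (6) = 1.208
  v = (10 - (2)·0.550 - (-1)·-1.078) / (7) = 1.117
  w = (-6 - (3)·0.550 - (4)·2.414) / (9) = -1.923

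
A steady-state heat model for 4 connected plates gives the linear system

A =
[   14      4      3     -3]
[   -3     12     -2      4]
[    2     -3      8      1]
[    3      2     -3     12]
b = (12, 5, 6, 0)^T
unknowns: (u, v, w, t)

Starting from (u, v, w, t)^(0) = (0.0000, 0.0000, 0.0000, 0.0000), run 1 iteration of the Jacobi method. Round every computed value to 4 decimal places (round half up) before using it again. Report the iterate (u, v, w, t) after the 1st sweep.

Iteration 1:
  u = (12 - (4)·0.0000 - (3)·0.0000 - (-3)·0.0000) / (14) = 0.8571
  v = (5 - (-3)·0.0000 - (-2)·0.0000 - (4)·0.0000) / (12) = 0.4167
  w = (6 - (2)·0.0000 - (-3)·0.0000 - (1)·0.0000) / (8) = 0.7500
  t = (0 - (3)·0.0000 - (2)·0.0000 - (-3)·0.0000) / (12) = 0.0000

(0.8571, 0.4167, 0.7500, 0.0000)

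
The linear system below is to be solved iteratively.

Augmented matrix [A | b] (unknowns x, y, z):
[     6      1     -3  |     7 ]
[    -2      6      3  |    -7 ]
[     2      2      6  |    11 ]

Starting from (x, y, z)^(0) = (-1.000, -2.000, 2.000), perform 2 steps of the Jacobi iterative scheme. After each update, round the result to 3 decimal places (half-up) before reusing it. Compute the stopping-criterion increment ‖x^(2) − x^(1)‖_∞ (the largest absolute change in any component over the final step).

Iteration 1:
  x = (7 - (1)·-2.000 - (-3)·2.000) / (6) = 2.500
  y = (-7 - (-2)·-1.000 - (3)·2.000) / (6) = -2.500
  z = (11 - (2)·-1.000 - (2)·-2.000) / (6) = 2.833
Iteration 2:
  x = (7 - (1)·-2.500 - (-3)·2.833) / (6) = 3.000
  y = (-7 - (-2)·2.500 - (3)·2.833) / (6) = -1.750
  z = (11 - (2)·2.500 - (2)·-2.500) / (6) = 1.833
Change: (0.500, 0.750, -1.000) → max |·| = 1.000

1.000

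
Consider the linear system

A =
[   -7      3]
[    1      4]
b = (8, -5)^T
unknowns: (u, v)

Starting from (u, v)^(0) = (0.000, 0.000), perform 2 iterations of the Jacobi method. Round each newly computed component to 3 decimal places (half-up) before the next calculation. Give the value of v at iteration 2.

-0.964

Iteration 1:
  u = (8 - (3)·0.000) / (-7) = -1.143
  v = (-5 - (1)·0.000) / (4) = -1.250
Iteration 2:
  u = (8 - (3)·-1.250) / (-7) = -1.679
  v = (-5 - (1)·-1.143) / (4) = -0.964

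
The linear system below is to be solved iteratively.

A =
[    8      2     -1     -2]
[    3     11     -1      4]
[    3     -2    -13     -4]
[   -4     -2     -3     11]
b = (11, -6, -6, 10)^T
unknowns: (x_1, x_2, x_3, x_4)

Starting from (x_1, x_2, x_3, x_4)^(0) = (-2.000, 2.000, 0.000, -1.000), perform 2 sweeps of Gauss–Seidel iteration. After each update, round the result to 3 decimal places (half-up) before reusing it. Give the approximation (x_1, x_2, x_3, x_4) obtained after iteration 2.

Iteration 1:
  x_1 = (11 - (2)·2.000 - (-1)·0.000 - (-2)·-1.000) / (8) = 0.625
  x_2 = (-6 - (3)·0.625 - (-1)·0.000 - (4)·-1.000) / (11) = -0.352
  x_3 = (-6 - (3)·0.625 - (-2)·-0.352 - (-4)·-1.000) / (-13) = 0.968
  x_4 = (10 - (-4)·0.625 - (-2)·-0.352 - (-3)·0.968) / (11) = 1.336
Iteration 2:
  x_1 = (11 - (2)·-0.352 - (-1)·0.968 - (-2)·1.336) / (8) = 1.918
  x_2 = (-6 - (3)·1.918 - (-1)·0.968 - (4)·1.336) / (11) = -1.466
  x_3 = (-6 - (3)·1.918 - (-2)·-1.466 - (-4)·1.336) / (-13) = 0.719
  x_4 = (10 - (-4)·1.918 - (-2)·-1.466 - (-3)·0.719) / (11) = 1.536

(1.918, -1.466, 0.719, 1.536)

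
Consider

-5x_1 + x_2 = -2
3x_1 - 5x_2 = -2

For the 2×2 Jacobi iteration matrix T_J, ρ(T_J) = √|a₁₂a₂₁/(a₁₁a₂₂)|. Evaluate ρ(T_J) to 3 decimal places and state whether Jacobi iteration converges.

a₁₂a₂₁/(a₁₁a₂₂) = (1)·(3) / ((-5)·(-5)) = 0.120000
ρ = √|0.120000| = √0.120000 = 0.346
ρ < 1, so Jacobi converges

0.346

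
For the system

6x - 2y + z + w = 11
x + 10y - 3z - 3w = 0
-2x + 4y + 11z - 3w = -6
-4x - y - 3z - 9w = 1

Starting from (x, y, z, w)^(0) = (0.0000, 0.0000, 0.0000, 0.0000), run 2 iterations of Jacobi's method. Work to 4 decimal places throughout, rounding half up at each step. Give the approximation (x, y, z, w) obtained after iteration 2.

(1.9428, -0.3803, -0.2424, -0.7441)

Iteration 1:
  x = (11 - (-2)·0.0000 - (1)·0.0000 - (1)·0.0000) / (6) = 1.8333
  y = (0 - (1)·0.0000 - (-3)·0.0000 - (-3)·0.0000) / (10) = 0.0000
  z = (-6 - (-2)·0.0000 - (4)·0.0000 - (-3)·0.0000) / (11) = -0.5455
  w = (1 - (-4)·0.0000 - (-1)·0.0000 - (-3)·0.0000) / (-9) = -0.1111
Iteration 2:
  x = (11 - (-2)·0.0000 - (1)·-0.5455 - (1)·-0.1111) / (6) = 1.9428
  y = (0 - (1)·1.8333 - (-3)·-0.5455 - (-3)·-0.1111) / (10) = -0.3803
  z = (-6 - (-2)·1.8333 - (4)·0.0000 - (-3)·-0.1111) / (11) = -0.2424
  w = (1 - (-4)·1.8333 - (-1)·0.0000 - (-3)·-0.5455) / (-9) = -0.7441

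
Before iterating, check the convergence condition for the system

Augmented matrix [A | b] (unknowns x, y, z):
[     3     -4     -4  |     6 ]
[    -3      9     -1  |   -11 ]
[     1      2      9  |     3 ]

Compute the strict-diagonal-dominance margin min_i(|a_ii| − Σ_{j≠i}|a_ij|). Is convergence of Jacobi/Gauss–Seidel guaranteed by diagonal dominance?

row 1: |3| − (4+4) = -5
row 2: |9| − (3+1) = 5
row 3: |9| − (1+2) = 6
minimum over rows = -5 → not strictly diagonally dominant

-5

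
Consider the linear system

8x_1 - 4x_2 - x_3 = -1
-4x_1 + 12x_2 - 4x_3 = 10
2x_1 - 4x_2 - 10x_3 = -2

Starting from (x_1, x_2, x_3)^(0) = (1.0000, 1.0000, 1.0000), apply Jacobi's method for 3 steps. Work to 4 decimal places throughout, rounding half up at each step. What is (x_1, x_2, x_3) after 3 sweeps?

(0.3375, 0.9417, -0.0750)

Iteration 1:
  x_1 = (-1 - (-4)·1.0000 - (-1)·1.0000) / (8) = 0.5000
  x_2 = (10 - (-4)·1.0000 - (-4)·1.0000) / (12) = 1.5000
  x_3 = (-2 - (2)·1.0000 - (-4)·1.0000) / (-10) = 0.0000
Iteration 2:
  x_1 = (-1 - (-4)·1.5000 - (-1)·0.0000) / (8) = 0.6250
  x_2 = (10 - (-4)·0.5000 - (-4)·0.0000) / (12) = 1.0000
  x_3 = (-2 - (2)·0.5000 - (-4)·1.5000) / (-10) = -0.3000
Iteration 3:
  x_1 = (-1 - (-4)·1.0000 - (-1)·-0.3000) / (8) = 0.3375
  x_2 = (10 - (-4)·0.6250 - (-4)·-0.3000) / (12) = 0.9417
  x_3 = (-2 - (2)·0.6250 - (-4)·1.0000) / (-10) = -0.0750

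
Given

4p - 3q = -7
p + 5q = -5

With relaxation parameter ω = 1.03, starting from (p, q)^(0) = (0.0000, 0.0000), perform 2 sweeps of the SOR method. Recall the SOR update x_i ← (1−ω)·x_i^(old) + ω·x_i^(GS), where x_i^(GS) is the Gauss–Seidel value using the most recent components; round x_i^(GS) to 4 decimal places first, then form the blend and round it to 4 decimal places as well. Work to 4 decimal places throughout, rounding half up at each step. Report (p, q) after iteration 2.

(-2.2572, -0.5453)

Iteration 1:
  p: GS value = (-7 - (-3)·0.0000) / (4) = -1.7500;  p ← (1−ω)·0.0000 + ω·-1.7500 = -1.8025
  q: GS value = (-5 - (1)·-1.8025) / (5) = -0.6395;  q ← (1−ω)·0.0000 + ω·-0.6395 = -0.6587
Iteration 2:
  p: GS value = (-7 - (-3)·-0.6587) / (4) = -2.2440;  p ← (1−ω)·-1.8025 + ω·-2.2440 = -2.2572
  q: GS value = (-5 - (1)·-2.2572) / (5) = -0.5486;  q ← (1−ω)·-0.6587 + ω·-0.5486 = -0.5453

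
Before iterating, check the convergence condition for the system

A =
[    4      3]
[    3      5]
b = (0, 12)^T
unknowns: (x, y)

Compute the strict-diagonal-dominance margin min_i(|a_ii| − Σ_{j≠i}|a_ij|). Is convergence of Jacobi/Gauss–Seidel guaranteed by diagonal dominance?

row 1: |4| − (3) = 1
row 2: |5| − (3) = 2
minimum over rows = 1 → strictly diagonally dominant (convergence guaranteed)

1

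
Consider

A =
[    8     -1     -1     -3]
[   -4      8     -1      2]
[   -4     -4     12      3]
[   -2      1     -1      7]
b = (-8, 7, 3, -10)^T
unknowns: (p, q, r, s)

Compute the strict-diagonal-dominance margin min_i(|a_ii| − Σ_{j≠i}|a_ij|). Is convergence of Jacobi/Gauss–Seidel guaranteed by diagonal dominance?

row 1: |8| − (1+1+3) = 3
row 2: |8| − (4+1+2) = 1
row 3: |12| − (4+4+3) = 1
row 4: |7| − (2+1+1) = 3
minimum over rows = 1 → strictly diagonally dominant (convergence guaranteed)

1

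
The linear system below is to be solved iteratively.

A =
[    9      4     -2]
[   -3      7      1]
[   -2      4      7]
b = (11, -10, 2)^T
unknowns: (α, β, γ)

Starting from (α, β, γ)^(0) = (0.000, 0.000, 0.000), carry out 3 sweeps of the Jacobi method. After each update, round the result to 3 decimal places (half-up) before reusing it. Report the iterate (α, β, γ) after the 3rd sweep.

(1.965, -0.813, 1.375)

Iteration 1:
  α = (11 - (4)·0.000 - (-2)·0.000) / (9) = 1.222
  β = (-10 - (-3)·0.000 - (1)·0.000) / (7) = -1.429
  γ = (2 - (-2)·0.000 - (4)·0.000) / (7) = 0.286
Iteration 2:
  α = (11 - (4)·-1.429 - (-2)·0.286) / (9) = 1.921
  β = (-10 - (-3)·1.222 - (1)·0.286) / (7) = -0.946
  γ = (2 - (-2)·1.222 - (4)·-1.429) / (7) = 1.451
Iteration 3:
  α = (11 - (4)·-0.946 - (-2)·1.451) / (9) = 1.965
  β = (-10 - (-3)·1.921 - (1)·1.451) / (7) = -0.813
  γ = (2 - (-2)·1.921 - (4)·-0.946) / (7) = 1.375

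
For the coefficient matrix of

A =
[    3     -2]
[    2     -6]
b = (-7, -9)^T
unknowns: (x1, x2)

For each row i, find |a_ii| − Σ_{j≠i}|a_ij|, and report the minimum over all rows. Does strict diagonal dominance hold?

1

row 1: |3| − (2) = 1
row 2: |-6| − (2) = 4
minimum over rows = 1 → strictly diagonally dominant (convergence guaranteed)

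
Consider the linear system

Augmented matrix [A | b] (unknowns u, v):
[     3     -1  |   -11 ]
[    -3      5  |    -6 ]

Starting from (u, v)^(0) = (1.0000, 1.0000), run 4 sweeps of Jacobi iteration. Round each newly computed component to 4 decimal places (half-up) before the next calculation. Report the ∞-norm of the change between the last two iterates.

Iteration 1:
  u = (-11 - (-1)·1.0000) / (3) = -3.3333
  v = (-6 - (-3)·1.0000) / (5) = -0.6000
Iteration 2:
  u = (-11 - (-1)·-0.6000) / (3) = -3.8667
  v = (-6 - (-3)·-3.3333) / (5) = -3.2000
Iteration 3:
  u = (-11 - (-1)·-3.2000) / (3) = -4.7333
  v = (-6 - (-3)·-3.8667) / (5) = -3.5200
Iteration 4:
  u = (-11 - (-1)·-3.5200) / (3) = -4.8400
  v = (-6 - (-3)·-4.7333) / (5) = -4.0400
Change: (-0.1067, -0.5200) → max |·| = 0.5200

0.5200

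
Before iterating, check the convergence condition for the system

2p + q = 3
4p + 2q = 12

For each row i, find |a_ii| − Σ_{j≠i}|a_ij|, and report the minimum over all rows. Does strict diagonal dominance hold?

-2

row 1: |2| − (1) = 1
row 2: |2| − (4) = -2
minimum over rows = -2 → not strictly diagonally dominant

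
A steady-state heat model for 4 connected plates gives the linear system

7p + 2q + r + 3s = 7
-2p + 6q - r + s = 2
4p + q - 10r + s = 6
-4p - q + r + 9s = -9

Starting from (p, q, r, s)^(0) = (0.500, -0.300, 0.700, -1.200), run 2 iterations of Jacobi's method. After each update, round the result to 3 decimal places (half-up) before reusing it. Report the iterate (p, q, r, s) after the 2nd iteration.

Iteration 1:
  p = (7 - (2)·-0.300 - (1)·0.700 - (3)·-1.200) / (7) = 1.500
  q = (2 - (-2)·0.500 - (-1)·0.700 - (1)·-1.200) / (6) = 0.817
  r = (6 - (4)·0.500 - (1)·-0.300 - (1)·-1.200) / (-10) = -0.550
  s = (-9 - (-4)·0.500 - (-1)·-0.300 - (1)·0.700) / (9) = -0.889
Iteration 2:
  p = (7 - (2)·0.817 - (1)·-0.550 - (3)·-0.889) / (7) = 1.226
  q = (2 - (-2)·1.500 - (-1)·-0.550 - (1)·-0.889) / (6) = 0.890
  r = (6 - (4)·1.500 - (1)·0.817 - (1)·-0.889) / (-10) = -0.007
  s = (-9 - (-4)·1.500 - (-1)·0.817 - (1)·-0.550) / (9) = -0.181

(1.226, 0.890, -0.007, -0.181)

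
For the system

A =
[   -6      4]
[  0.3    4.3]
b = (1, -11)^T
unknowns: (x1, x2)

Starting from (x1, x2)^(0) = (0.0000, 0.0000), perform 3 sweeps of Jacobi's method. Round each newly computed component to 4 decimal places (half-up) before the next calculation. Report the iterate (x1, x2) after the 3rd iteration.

(-1.8643, -2.4275)

Iteration 1:
  x1 = (1 - (4)·0.0000) / (-6) = -0.1667
  x2 = (-11 - (0.3)·0.0000) / (4.3) = -2.5581
Iteration 2:
  x1 = (1 - (4)·-2.5581) / (-6) = -1.8721
  x2 = (-11 - (0.3)·-0.1667) / (4.3) = -2.5465
Iteration 3:
  x1 = (1 - (4)·-2.5465) / (-6) = -1.8643
  x2 = (-11 - (0.3)·-1.8721) / (4.3) = -2.4275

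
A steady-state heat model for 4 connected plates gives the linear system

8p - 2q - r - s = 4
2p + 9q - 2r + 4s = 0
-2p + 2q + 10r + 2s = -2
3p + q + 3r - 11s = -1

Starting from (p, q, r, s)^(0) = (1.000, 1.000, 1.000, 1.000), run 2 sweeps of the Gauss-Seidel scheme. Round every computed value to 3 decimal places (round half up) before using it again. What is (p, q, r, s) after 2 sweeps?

Iteration 1:
  p = (4 - (-2)·1.000 - (-1)·1.000 - (-1)·1.000) / (8) = 1.000
  q = (0 - (2)·1.000 - (-2)·1.000 - (4)·1.000) / (9) = -0.444
  r = (-2 - (-2)·1.000 - (2)·-0.444 - (2)·1.000) / (10) = -0.111
  s = (-1 - (3)·1.000 - (1)·-0.444 - (3)·-0.111) / (-11) = 0.293
Iteration 2:
  p = (4 - (-2)·-0.444 - (-1)·-0.111 - (-1)·0.293) / (8) = 0.412
  q = (0 - (2)·0.412 - (-2)·-0.111 - (4)·0.293) / (9) = -0.246
  r = (-2 - (-2)·0.412 - (2)·-0.246 - (2)·0.293) / (10) = -0.127
  s = (-1 - (3)·0.412 - (1)·-0.246 - (3)·-0.127) / (-11) = 0.146

(0.412, -0.246, -0.127, 0.146)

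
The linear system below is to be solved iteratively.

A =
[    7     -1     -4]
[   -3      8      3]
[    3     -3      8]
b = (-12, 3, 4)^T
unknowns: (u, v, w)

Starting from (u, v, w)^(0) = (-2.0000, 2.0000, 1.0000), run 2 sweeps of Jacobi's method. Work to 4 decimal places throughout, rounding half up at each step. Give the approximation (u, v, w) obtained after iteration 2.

(-0.6786, -0.6964, 0.5402)

Iteration 1:
  u = (-12 - (-1)·2.0000 - (-4)·1.0000) / (7) = -0.8571
  v = (3 - (-3)·-2.0000 - (3)·1.0000) / (8) = -0.7500
  w = (4 - (3)·-2.0000 - (-3)·2.0000) / (8) = 2.0000
Iteration 2:
  u = (-12 - (-1)·-0.7500 - (-4)·2.0000) / (7) = -0.6786
  v = (3 - (-3)·-0.8571 - (3)·2.0000) / (8) = -0.6964
  w = (4 - (3)·-0.8571 - (-3)·-0.7500) / (8) = 0.5402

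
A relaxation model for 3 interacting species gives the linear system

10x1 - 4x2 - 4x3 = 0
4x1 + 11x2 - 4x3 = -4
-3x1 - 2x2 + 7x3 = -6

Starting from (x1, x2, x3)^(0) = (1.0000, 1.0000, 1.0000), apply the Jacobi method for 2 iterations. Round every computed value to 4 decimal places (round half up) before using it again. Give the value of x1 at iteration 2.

Iteration 1:
  x1 = (0 - (-4)·1.0000 - (-4)·1.0000) / (10) = 0.8000
  x2 = (-4 - (4)·1.0000 - (-4)·1.0000) / (11) = -0.3636
  x3 = (-6 - (-3)·1.0000 - (-2)·1.0000) / (7) = -0.1429
Iteration 2:
  x1 = (0 - (-4)·-0.3636 - (-4)·-0.1429) / (10) = -0.2026
  x2 = (-4 - (4)·0.8000 - (-4)·-0.1429) / (11) = -0.7065
  x3 = (-6 - (-3)·0.8000 - (-2)·-0.3636) / (7) = -0.6182

-0.2026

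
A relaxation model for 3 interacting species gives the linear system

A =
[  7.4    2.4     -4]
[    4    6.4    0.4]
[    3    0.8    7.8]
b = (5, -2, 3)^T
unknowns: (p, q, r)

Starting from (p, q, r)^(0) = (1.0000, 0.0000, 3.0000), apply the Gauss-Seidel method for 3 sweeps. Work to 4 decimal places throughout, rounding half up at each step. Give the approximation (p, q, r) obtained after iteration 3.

(1.0287, -0.9585, 0.0873)

Iteration 1:
  p = (5 - (2.4)·0.0000 - (-4)·3.0000) / (7.4) = 2.2973
  q = (-2 - (4)·2.2973 - (0.4)·3.0000) / (6.4) = -1.9358
  r = (3 - (3)·2.2973 - (0.8)·-1.9358) / (7.8) = -0.3004
Iteration 2:
  p = (5 - (2.4)·-1.9358 - (-4)·-0.3004) / (7.4) = 1.1411
  q = (-2 - (4)·1.1411 - (0.4)·-0.3004) / (6.4) = -1.0069
  r = (3 - (3)·1.1411 - (0.8)·-1.0069) / (7.8) = 0.0490
Iteration 3:
  p = (5 - (2.4)·-1.0069 - (-4)·0.0490) / (7.4) = 1.0287
  q = (-2 - (4)·1.0287 - (0.4)·0.0490) / (6.4) = -0.9585
  r = (3 - (3)·1.0287 - (0.8)·-0.9585) / (7.8) = 0.0873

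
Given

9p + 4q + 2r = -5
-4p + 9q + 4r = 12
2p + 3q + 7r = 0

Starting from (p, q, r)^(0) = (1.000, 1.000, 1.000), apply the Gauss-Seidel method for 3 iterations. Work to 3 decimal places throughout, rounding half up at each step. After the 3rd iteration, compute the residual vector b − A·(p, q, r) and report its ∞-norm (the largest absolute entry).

0.383

Iteration 1:
  p = (-5 - (4)·1.000 - (2)·1.000) / (9) = -1.222
  q = (12 - (-4)·-1.222 - (4)·1.000) / (9) = 0.346
  r = (0 - (2)·-1.222 - (3)·0.346) / (7) = 0.201
Iteration 2:
  p = (-5 - (4)·0.346 - (2)·0.201) / (9) = -0.754
  q = (12 - (-4)·-0.754 - (4)·0.201) / (9) = 0.909
  r = (0 - (2)·-0.754 - (3)·0.909) / (7) = -0.174
Iteration 3:
  p = (-5 - (4)·0.909 - (2)·-0.174) / (9) = -0.921
  q = (12 - (-4)·-0.921 - (4)·-0.174) / (9) = 1.001
  r = (0 - (2)·-0.921 - (3)·1.001) / (7) = -0.166
Residual b − A·x = (-0.383, -0.029, 0.001); ∞-norm = 0.383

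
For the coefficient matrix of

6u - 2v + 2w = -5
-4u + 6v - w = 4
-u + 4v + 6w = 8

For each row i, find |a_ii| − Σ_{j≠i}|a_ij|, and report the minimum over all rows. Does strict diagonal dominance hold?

row 1: |6| − (2+2) = 2
row 2: |6| − (4+1) = 1
row 3: |6| − (1+4) = 1
minimum over rows = 1 → strictly diagonally dominant (convergence guaranteed)

1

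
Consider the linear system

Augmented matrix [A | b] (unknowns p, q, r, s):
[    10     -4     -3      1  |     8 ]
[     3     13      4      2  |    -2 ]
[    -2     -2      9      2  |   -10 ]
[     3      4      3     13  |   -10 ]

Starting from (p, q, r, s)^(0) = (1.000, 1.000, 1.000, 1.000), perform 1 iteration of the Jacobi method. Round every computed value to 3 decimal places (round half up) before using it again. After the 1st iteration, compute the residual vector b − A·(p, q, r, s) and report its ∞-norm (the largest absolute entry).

11.845

Iteration 1:
  p = (8 - (-4)·1.000 - (-3)·1.000 - (1)·1.000) / (10) = 1.400
  q = (-2 - (3)·1.000 - (4)·1.000 - (2)·1.000) / (13) = -0.846
  r = (-10 - (-2)·1.000 - (-2)·1.000 - (2)·1.000) / (9) = -0.889
  s = (-10 - (3)·1.000 - (4)·1.000 - (3)·1.000) / (13) = -1.538
Residual b − A·x = (-10.513, 11.430, 2.185, 11.845); ∞-norm = 11.845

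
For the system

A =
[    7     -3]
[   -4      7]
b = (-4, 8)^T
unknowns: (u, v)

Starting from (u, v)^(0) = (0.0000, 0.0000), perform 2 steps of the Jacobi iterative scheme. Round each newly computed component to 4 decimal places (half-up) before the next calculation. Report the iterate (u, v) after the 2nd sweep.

(-0.0816, 0.8163)

Iteration 1:
  u = (-4 - (-3)·0.0000) / (7) = -0.5714
  v = (8 - (-4)·0.0000) / (7) = 1.1429
Iteration 2:
  u = (-4 - (-3)·1.1429) / (7) = -0.0816
  v = (8 - (-4)·-0.5714) / (7) = 0.8163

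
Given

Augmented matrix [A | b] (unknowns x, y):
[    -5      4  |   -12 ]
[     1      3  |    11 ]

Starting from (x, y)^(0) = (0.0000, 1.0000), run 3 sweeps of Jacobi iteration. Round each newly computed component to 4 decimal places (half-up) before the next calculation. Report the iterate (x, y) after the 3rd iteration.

Iteration 1:
  x = (-12 - (4)·1.0000) / (-5) = 3.2000
  y = (11 - (1)·0.0000) / (3) = 3.6667
Iteration 2:
  x = (-12 - (4)·3.6667) / (-5) = 5.3334
  y = (11 - (1)·3.2000) / (3) = 2.6000
Iteration 3:
  x = (-12 - (4)·2.6000) / (-5) = 4.4800
  y = (11 - (1)·5.3334) / (3) = 1.8889

(4.4800, 1.8889)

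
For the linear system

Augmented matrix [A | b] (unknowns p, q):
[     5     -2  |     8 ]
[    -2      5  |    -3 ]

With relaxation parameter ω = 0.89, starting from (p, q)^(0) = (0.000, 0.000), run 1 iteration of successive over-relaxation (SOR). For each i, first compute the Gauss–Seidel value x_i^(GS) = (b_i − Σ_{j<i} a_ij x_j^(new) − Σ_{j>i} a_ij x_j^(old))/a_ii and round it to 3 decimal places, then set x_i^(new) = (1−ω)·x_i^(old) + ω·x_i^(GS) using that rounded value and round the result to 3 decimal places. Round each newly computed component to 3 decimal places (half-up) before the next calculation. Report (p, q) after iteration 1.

Iteration 1:
  p: GS value = (8 - (-2)·0.000) / (5) = 1.600;  p ← (1−ω)·0.000 + ω·1.600 = 1.424
  q: GS value = (-3 - (-2)·1.424) / (5) = -0.030;  q ← (1−ω)·0.000 + ω·-0.030 = -0.027

(1.424, -0.027)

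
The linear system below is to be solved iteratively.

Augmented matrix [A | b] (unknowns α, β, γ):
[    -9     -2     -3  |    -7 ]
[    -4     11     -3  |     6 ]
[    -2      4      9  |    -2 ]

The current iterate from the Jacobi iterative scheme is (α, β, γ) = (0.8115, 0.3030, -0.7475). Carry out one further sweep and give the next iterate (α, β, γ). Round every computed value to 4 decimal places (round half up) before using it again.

One sweep:
  α = (-7 - (-2)·0.3030 - (-3)·-0.7475) / (-9) = 0.9596
  β = (6 - (-4)·0.8115 - (-3)·-0.7475) / (11) = 0.6367
  γ = (-2 - (-2)·0.8115 - (4)·0.3030) / (9) = -0.1766

(0.9596, 0.6367, -0.1766)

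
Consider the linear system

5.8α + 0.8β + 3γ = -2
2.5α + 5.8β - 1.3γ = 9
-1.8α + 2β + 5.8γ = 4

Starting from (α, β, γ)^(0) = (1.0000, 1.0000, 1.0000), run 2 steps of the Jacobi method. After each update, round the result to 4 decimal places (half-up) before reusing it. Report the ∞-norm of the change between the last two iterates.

0.7848

Iteration 1:
  α = (-2 - (0.8)·1.0000 - (3)·1.0000) / (5.8) = -1.0000
  β = (9 - (2.5)·1.0000 - (-1.3)·1.0000) / (5.8) = 1.3448
  γ = (4 - (-1.8)·1.0000 - (2)·1.0000) / (5.8) = 0.6552
Iteration 2:
  α = (-2 - (0.8)·1.3448 - (3)·0.6552) / (5.8) = -0.8692
  β = (9 - (2.5)·-1.0000 - (-1.3)·0.6552) / (5.8) = 2.1296
  γ = (4 - (-1.8)·-1.0000 - (2)·1.3448) / (5.8) = -0.0844
Change: (0.1308, 0.7848, -0.7396) → max |·| = 0.7848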